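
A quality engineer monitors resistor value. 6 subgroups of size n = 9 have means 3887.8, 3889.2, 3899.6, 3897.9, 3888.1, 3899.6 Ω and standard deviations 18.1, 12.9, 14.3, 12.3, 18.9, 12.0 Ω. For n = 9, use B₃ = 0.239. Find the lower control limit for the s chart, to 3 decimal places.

3.525

s̄ = (18.1 + 12.9 + 14.3 + 12.3 + 18.9 + 12.0) / 6 = 14.7500
LCL_s = B₃·s̄ = 0.239 × 14.7500 = 3.5252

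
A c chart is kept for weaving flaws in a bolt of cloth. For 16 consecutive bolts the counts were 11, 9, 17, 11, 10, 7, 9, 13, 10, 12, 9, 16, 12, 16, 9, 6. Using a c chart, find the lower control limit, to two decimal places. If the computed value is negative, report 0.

1.08

c̄ = (11 + 9 + 17 + 11 + 10 + 7 + 9 + 13 + 10 + 12 + 9 + 16 + 12 + 16 + 9 + 6) / 16 = 177 / 16 = 11.0625
LCL = c̄ − 3√c̄ = 11.0625 − 3 × 3.3260 = 1.0844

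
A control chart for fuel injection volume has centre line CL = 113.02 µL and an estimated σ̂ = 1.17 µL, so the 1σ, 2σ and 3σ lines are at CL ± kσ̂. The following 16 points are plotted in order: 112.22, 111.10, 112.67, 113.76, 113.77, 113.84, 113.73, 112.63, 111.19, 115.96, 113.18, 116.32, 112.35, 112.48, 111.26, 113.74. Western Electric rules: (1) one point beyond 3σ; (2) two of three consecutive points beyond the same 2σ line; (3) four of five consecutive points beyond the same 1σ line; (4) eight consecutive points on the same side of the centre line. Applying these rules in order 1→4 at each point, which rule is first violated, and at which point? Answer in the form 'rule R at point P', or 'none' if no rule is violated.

rule 2 at point 12

Zone of each point (C = within 1σ̂, B = 1σ̂–2σ̂, A = 2σ̂–3σ̂, * = beyond 3σ̂; sign = side of CL): 1:-C, 2:-B, 3:-C, 4:+C, 5:+C, 6:+C, 7:+C, 8:-C, 9:-B, 10:+A, 11:+C, 12:+A, 13:-C, 14:-C, 15:-B, 16:+C
Rule 2 (two of three consecutive points beyond the same 2σ limit) is satisfied at point 12.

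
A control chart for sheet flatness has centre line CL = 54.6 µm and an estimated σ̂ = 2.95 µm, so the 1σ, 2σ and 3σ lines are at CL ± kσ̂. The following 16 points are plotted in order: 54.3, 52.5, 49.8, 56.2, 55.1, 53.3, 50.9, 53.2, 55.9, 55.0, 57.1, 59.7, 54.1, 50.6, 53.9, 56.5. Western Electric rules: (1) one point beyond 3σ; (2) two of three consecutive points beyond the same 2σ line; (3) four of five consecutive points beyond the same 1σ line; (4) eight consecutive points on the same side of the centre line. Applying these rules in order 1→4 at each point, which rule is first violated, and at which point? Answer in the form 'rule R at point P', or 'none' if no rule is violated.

none

Zone of each point (C = within 1σ̂, B = 1σ̂–2σ̂, A = 2σ̂–3σ̂, * = beyond 3σ̂; sign = side of CL): 1:-C, 2:-C, 3:-B, 4:+C, 5:+C, 6:-C, 7:-B, 8:-C, 9:+C, 10:+C, 11:+C, 12:+B, 13:-C, 14:-B, 15:-C, 16:+C
No rule fires across all 16 points.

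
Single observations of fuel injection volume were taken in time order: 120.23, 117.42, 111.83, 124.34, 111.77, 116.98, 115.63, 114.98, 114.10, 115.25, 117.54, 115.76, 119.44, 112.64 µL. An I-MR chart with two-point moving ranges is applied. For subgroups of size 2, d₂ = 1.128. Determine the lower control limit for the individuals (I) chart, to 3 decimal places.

X̄ = (120.23 + 117.42 + 111.83 + 124.34 + 111.77 + 116.98 + 115.63 + 114.98 + 114.10 + 115.25 + 117.54 + 115.76 + 119.44 + 112.64) / 14 = 116.2793
Moving ranges: 2.81, 5.59, 12.51, 12.57, 5.21, 1.35, 0.65, 0.88, 1.15, 2.29, 1.78, 3.68, 6.80; M̄R̄ = 57.2700 / 13 = 4.4054
LCL = X̄ − 3·M̄R̄/d₂ = 116.2793 − 3 × 4.4054 / 1.128 = 104.5628

104.563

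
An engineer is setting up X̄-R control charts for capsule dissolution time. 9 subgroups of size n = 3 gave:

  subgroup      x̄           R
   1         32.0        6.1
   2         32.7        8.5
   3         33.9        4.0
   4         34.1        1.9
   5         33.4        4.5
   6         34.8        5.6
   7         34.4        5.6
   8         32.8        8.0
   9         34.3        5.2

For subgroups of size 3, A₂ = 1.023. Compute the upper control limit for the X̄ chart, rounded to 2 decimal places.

39.22

X̄̄ = (32.0 + 32.7 + 33.9 + 34.1 + 33.4 + 34.8 + 34.4 + 32.8 + 34.3) / 9 = 302.4000 / 9 = 33.6000
R̄ = (6.1 + 8.5 + 4.0 + 1.9 + 4.5 + 5.6 + 5.6 + 8.0 + 5.2) / 9 = 49.4000 / 9 = 5.4889
UCL = X̄̄ + A₂·R̄ = 33.6000 + 1.023 × 5.4889 = 39.2151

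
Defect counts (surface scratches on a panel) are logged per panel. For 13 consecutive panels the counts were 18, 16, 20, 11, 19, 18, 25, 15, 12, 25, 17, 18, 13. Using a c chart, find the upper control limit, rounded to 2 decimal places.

c̄ = (18 + 16 + 20 + 11 + 19 + 18 + 25 + 15 + 12 + 25 + 17 + 18 + 13) / 13 = 227 / 13 = 17.4615
UCL = c̄ + 3√c̄ = 17.4615 + 3 × √17.4615 = 17.4615 + 3 × 4.1787 = 29.9976

30.00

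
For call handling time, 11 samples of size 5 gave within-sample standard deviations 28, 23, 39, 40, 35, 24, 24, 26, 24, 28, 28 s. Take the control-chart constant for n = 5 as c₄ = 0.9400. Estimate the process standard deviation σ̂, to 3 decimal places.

30.851

s̄ = (28 + 23 + 39 + 40 + 35 + 24 + 24 + 26 + 24 + 28 + 28) / 11 = 29.0000
σ̂ = s̄ / c₄ = 29.0000 / 0.9400 = 30.8511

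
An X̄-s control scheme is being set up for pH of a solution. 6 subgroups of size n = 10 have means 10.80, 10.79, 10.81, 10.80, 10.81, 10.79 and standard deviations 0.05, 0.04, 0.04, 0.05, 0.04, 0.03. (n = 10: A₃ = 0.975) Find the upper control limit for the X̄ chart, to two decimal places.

10.84

X̄̄ = (10.80 + 10.79 + 10.81 + 10.80 + 10.81 + 10.79) / 6 = 10.8000
s̄ = (0.05 + 0.04 + 0.04 + 0.05 + 0.04 + 0.03) / 6 = 0.0417
UCL = X̄̄ + A₃·s̄ = 10.8000 + 0.975 × 0.0417 = 10.8406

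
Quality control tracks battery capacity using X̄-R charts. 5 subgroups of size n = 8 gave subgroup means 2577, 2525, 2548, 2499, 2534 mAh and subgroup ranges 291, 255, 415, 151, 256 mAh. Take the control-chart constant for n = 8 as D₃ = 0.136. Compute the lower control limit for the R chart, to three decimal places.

R̄ = (291 + 255 + 415 + 151 + 256) / 5 = 1368.0000 / 5 = 273.6000
LCL_R = D₃·R̄ = 0.136 × 273.6000 = 37.2096

37.210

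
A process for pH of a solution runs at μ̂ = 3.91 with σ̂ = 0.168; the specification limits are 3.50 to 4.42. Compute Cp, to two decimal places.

0.91

Cp = (USL − LSL) / (6σ̂) = (4.42 − 3.50) / (6 × 0.168) = 0.9200 / 1.0080 = 0.9127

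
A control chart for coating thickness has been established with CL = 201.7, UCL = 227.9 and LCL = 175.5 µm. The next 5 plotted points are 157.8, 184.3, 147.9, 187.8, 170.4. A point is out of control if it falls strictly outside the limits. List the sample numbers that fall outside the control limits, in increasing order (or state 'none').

1, 3, 5

Compare each point to [175.5, 227.9]: sample 1 = 157.8 < LCL; sample 3 = 147.9 < LCL; sample 5 = 170.4 < LCL.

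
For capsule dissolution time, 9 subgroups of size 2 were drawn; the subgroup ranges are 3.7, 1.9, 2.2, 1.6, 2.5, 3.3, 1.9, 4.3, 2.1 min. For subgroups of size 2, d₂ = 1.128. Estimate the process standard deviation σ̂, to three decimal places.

R̄ = (3.7 + 1.9 + 2.2 + 1.6 + 2.5 + 3.3 + 1.9 + 4.3 + 2.1) / 9 = 2.6111
σ̂ = R̄ / d₂ = 2.6111 / 1.128 = 2.3148

2.315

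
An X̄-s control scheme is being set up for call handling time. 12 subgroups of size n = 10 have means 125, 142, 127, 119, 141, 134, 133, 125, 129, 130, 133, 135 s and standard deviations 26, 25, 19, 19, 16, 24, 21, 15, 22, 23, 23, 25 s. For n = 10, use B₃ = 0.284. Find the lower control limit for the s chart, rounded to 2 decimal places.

s̄ = (26 + 25 + 19 + 19 + 16 + 24 + 21 + 15 + 22 + 23 + 23 + 25) / 12 = 21.5000
LCL_s = B₃·s̄ = 0.284 × 21.5000 = 6.1060

6.11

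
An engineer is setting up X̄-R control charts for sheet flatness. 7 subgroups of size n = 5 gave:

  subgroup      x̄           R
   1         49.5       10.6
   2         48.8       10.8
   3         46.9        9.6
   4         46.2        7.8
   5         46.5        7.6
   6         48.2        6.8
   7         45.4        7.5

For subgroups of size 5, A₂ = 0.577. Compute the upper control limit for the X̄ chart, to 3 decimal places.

X̄̄ = (49.5 + 48.8 + 46.9 + 46.2 + 46.5 + 48.2 + 45.4) / 7 = 331.5000 / 7 = 47.3571
R̄ = (10.6 + 10.8 + 9.6 + 7.8 + 7.6 + 6.8 + 7.5) / 7 = 60.7000 / 7 = 8.6714
UCL = X̄̄ + A₂·R̄ = 47.3571 + 0.577 × 8.6714 = 52.3606

52.361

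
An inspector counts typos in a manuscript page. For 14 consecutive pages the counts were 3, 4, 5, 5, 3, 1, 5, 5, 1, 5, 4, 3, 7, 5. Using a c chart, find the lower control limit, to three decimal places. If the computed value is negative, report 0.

c̄ = (3 + 4 + 5 + 5 + 3 + 1 + 5 + 5 + 1 + 5 + 4 + 3 + 7 + 5) / 14 = 56 / 14 = 4.0000
LCL = c̄ − 3√c̄ = 4.0000 − 3 × 2.0000 = -2.0000 → 0 (cannot be negative)

0.000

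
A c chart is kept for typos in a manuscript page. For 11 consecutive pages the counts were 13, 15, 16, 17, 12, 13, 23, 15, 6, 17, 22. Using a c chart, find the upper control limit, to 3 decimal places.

c̄ = (13 + 15 + 16 + 17 + 12 + 13 + 23 + 15 + 6 + 17 + 22) / 11 = 169 / 11 = 15.3636
UCL = c̄ + 3√c̄ = 15.3636 + 3 × √15.3636 = 15.3636 + 3 × 3.9196 = 27.1226

27.123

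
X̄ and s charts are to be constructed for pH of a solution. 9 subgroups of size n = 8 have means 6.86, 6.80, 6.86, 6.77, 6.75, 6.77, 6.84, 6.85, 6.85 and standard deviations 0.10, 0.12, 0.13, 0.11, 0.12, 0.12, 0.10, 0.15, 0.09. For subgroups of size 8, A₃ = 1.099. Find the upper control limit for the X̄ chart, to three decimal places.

6.944

X̄̄ = (6.86 + 6.80 + 6.86 + 6.77 + 6.75 + 6.77 + 6.84 + 6.85 + 6.85) / 9 = 6.8167
s̄ = (0.10 + 0.12 + 0.13 + 0.11 + 0.12 + 0.12 + 0.10 + 0.15 + 0.09) / 9 = 0.1156
UCL = X̄̄ + A₃·s̄ = 6.8167 + 1.099 × 0.1156 = 6.9437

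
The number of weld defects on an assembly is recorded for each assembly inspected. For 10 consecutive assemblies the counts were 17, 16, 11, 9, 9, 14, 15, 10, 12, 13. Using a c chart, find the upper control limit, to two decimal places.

c̄ = (17 + 16 + 11 + 9 + 9 + 14 + 15 + 10 + 12 + 13) / 10 = 126 / 10 = 12.6000
UCL = c̄ + 3√c̄ = 12.6000 + 3 × √12.6000 = 12.6000 + 3 × 3.5496 = 23.2489

23.25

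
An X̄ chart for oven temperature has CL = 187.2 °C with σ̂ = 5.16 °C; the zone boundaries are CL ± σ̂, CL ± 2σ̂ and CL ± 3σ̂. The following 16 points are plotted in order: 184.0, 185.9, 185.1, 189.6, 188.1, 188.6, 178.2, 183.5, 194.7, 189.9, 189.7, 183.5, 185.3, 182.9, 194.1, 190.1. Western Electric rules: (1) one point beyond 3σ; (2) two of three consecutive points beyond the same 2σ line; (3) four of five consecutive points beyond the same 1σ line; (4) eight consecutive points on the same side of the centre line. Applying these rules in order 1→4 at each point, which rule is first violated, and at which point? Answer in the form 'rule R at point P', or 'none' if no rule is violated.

Zone of each point (C = within 1σ̂, B = 1σ̂–2σ̂, A = 2σ̂–3σ̂, * = beyond 3σ̂; sign = side of CL): 1:-C, 2:-C, 3:-C, 4:+C, 5:+C, 6:+C, 7:-B, 8:-C, 9:+B, 10:+C, 11:+C, 12:-C, 13:-C, 14:-C, 15:+B, 16:+C
No rule fires across all 16 points.

none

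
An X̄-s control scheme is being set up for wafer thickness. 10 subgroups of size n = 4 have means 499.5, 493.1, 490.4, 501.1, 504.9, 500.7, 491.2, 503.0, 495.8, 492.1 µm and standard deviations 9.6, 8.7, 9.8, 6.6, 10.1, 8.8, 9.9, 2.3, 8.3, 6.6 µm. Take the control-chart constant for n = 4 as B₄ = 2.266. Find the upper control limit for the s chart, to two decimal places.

s̄ = (9.6 + 8.7 + 9.8 + 6.6 + 10.1 + 8.8 + 9.9 + 2.3 + 8.3 + 6.6) / 10 = 8.0700
UCL_s = B₄·s̄ = 2.266 × 8.0700 = 18.2866

18.29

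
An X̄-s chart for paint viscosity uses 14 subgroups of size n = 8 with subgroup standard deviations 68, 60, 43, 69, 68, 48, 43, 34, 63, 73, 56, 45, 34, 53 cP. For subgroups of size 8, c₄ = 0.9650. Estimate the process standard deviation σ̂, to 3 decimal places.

56.033

s̄ = (68 + 60 + 43 + 69 + 68 + 48 + 43 + 34 + 63 + 73 + 56 + 45 + 34 + 53) / 14 = 54.0714
σ̂ = s̄ / c₄ = 54.0714 / 0.9650 = 56.0326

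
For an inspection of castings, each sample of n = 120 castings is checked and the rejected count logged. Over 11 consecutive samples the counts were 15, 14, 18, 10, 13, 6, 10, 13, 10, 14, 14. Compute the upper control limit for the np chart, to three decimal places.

22.477

p̄ = Σdᵢ / (k·n) = 137 / (11 × 120) = 0.10379
UCL = np̄ + 3·√(np̄(1−p̄)) = 12.4545 + 3 × √(12.4545×0.89621) = 12.4545 + 3 × 3.3409 = 22.4774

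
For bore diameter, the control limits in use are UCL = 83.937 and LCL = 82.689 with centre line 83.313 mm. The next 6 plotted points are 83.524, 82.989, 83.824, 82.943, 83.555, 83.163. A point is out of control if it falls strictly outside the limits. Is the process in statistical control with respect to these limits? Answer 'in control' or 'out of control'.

in control

All 6 points lie within [82.689, 83.937].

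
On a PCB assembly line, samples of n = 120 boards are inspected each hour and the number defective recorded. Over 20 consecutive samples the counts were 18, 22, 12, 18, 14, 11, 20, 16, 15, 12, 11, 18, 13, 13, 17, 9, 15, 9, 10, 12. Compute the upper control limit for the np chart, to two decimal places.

24.88

p̄ = Σdᵢ / (k·n) = 285 / (20 × 120) = 0.11875
UCL = np̄ + 3·√(np̄(1−p̄)) = 14.2500 + 3 × √(14.2500×0.88125) = 14.2500 + 3 × 3.5437 = 24.8811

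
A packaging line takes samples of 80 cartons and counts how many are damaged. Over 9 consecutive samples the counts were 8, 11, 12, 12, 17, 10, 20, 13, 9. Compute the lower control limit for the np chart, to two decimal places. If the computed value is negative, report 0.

2.72

p̄ = Σdᵢ / (k·n) = 112 / (9 × 80) = 0.15556
LCL = np̄ − 3·√(np̄(1−p̄)) = 12.4444 − 3 × 3.2417 = 2.7193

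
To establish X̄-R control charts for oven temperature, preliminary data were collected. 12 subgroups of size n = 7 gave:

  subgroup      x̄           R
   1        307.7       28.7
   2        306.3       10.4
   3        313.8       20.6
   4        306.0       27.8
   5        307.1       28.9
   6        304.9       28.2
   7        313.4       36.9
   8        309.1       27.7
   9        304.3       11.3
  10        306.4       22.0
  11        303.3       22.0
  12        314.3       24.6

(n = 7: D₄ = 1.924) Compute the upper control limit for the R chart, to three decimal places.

46.352

R̄ = (28.7 + 10.4 + 20.6 + 27.8 + 28.9 + 28.2 + 36.9 + 27.7 + 11.3 + 22.0 + 22.0 + 24.6) / 12 = 289.1000 / 12 = 24.0917
UCL_R = D₄·R̄ = 1.924 × 24.0917 = 46.3524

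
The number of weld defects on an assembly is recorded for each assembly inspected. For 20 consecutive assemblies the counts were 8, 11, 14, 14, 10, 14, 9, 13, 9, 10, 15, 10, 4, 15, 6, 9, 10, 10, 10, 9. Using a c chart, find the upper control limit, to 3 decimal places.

c̄ = (8 + 11 + 14 + 14 + 10 + 14 + 9 + 13 + 9 + 10 + 15 + 10 + 4 + 15 + 6 + 9 + 10 + 10 + 10 + 9) / 20 = 210 / 20 = 10.5000
UCL = c̄ + 3√c̄ = 10.5000 + 3 × √10.5000 = 10.5000 + 3 × 3.2404 = 20.2211

20.221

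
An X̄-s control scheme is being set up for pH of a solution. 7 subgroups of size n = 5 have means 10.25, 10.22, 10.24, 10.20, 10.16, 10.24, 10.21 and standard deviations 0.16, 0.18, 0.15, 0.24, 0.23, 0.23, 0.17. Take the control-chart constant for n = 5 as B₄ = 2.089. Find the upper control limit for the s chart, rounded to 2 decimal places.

s̄ = (0.16 + 0.18 + 0.15 + 0.24 + 0.23 + 0.23 + 0.17) / 7 = 0.1943
UCL_s = B₄·s̄ = 2.089 × 0.1943 = 0.4059

0.41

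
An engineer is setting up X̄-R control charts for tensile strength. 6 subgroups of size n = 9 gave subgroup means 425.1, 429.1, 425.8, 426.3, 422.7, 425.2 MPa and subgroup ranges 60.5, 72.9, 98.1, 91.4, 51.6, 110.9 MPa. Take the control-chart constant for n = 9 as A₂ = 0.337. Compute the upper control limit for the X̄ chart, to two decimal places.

X̄̄ = (425.1 + 429.1 + 425.8 + 426.3 + 422.7 + 425.2) / 6 = 2554.2000 / 6 = 425.7000
R̄ = (60.5 + 72.9 + 98.1 + 91.4 + 51.6 + 110.9) / 6 = 485.4000 / 6 = 80.9000
UCL = X̄̄ + A₂·R̄ = 425.7000 + 0.337 × 80.9000 = 452.9633

452.96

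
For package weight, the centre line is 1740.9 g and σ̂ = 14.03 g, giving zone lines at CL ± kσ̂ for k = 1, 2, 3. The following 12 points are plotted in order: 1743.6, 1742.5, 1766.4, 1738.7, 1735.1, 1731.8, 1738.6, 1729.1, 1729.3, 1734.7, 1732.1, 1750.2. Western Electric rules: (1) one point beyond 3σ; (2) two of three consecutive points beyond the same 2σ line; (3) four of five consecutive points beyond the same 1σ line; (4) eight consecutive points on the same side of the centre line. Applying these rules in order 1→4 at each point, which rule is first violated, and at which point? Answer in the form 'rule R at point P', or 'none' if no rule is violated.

Zone of each point (C = within 1σ̂, B = 1σ̂–2σ̂, A = 2σ̂–3σ̂, * = beyond 3σ̂; sign = side of CL): 1:+C, 2:+C, 3:+B, 4:-C, 5:-C, 6:-C, 7:-C, 8:-C, 9:-C, 10:-C, 11:-C, 12:+C
Rule 4 (eight consecutive points on the same side of the centre line) is satisfied at point 11.

rule 4 at point 11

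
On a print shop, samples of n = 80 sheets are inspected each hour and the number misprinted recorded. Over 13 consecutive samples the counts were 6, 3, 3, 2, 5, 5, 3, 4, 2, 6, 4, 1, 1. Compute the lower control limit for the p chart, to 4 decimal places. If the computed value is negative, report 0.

0.0000

p̄ = Σdᵢ / (k·n) = 45 / (13 × 80) = 0.04327
LCL = p̄ − 3·√(p̄(1−p̄)/n) = 0.04327 − 3 × 0.02275 = -0.02497 → 0 (negative, so LCL = 0)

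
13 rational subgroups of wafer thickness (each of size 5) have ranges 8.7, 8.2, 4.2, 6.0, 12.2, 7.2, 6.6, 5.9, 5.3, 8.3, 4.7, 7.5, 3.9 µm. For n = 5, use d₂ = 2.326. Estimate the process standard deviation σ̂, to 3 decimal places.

R̄ = (8.7 + 8.2 + 4.2 + 6.0 + 12.2 + 7.2 + 6.6 + 5.9 + 5.3 + 8.3 + 4.7 + 7.5 + 3.9) / 13 = 6.8231
σ̂ = R̄ / d₂ = 6.8231 / 2.326 = 2.9334

2.933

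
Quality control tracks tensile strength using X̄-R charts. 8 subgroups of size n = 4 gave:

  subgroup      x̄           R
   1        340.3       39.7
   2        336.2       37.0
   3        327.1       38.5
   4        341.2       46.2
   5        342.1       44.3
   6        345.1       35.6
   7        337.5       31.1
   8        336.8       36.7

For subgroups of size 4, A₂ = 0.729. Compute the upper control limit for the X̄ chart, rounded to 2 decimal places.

366.45

X̄̄ = (340.3 + 336.2 + 327.1 + 341.2 + 342.1 + 345.1 + 337.5 + 336.8) / 8 = 2706.3000 / 8 = 338.2875
R̄ = (39.7 + 37.0 + 38.5 + 46.2 + 44.3 + 35.6 + 31.1 + 36.7) / 8 = 309.1000 / 8 = 38.6375
UCL = X̄̄ + A₂·R̄ = 338.2875 + 0.729 × 38.6375 = 366.4542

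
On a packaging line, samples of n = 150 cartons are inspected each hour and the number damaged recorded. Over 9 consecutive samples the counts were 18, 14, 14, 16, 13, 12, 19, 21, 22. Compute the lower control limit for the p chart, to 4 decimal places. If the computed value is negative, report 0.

0.0336

p̄ = Σdᵢ / (k·n) = 149 / (9 × 150) = 0.11037
LCL = p̄ − 3·√(p̄(1−p̄)/n) = 0.11037 − 3 × 0.02558 = 0.03362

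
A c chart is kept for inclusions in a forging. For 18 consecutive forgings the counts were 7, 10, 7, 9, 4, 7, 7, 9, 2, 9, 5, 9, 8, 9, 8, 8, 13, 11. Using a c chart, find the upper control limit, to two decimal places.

16.32

c̄ = (7 + 10 + 7 + 9 + 4 + 7 + 7 + 9 + 2 + 9 + 5 + 9 + 8 + 9 + 8 + 8 + 13 + 11) / 18 = 142 / 18 = 7.8889
UCL = c̄ + 3√c̄ = 7.8889 + 3 × √7.8889 = 7.8889 + 3 × 2.8087 = 16.3150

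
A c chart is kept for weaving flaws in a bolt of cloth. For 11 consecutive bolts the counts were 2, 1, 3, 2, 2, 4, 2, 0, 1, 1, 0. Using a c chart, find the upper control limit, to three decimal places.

c̄ = (2 + 1 + 3 + 2 + 2 + 4 + 2 + 0 + 1 + 1 + 0) / 11 = 18 / 11 = 1.6364
UCL = c̄ + 3√c̄ = 1.6364 + 3 × √1.6364 = 1.6364 + 3 × 1.2792 = 5.4740

5.474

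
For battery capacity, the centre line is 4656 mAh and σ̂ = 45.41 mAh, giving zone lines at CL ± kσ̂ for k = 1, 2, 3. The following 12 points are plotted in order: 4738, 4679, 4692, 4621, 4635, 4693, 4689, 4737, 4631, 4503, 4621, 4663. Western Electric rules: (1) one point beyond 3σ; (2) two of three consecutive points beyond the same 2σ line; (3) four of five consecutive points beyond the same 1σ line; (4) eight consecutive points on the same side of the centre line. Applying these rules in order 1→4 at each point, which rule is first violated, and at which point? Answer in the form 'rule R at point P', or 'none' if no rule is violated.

Zone of each point (C = within 1σ̂, B = 1σ̂–2σ̂, A = 2σ̂–3σ̂, * = beyond 3σ̂; sign = side of CL): 1:+B, 2:+C, 3:+C, 4:-C, 5:-C, 6:+C, 7:+C, 8:+B, 9:-C, 10:-*, 11:-C, 12:+C
Rule 1 (one point beyond the 3σ limits) is satisfied at point 10.

rule 1 at point 10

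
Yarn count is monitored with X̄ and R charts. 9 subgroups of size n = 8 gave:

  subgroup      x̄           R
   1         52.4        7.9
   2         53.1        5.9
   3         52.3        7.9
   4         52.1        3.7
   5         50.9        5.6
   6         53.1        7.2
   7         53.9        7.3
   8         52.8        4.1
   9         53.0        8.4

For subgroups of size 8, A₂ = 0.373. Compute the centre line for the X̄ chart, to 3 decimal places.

X̄̄ = (52.4 + 53.1 + 52.3 + 52.1 + 50.9 + 53.1 + 53.9 + 52.8 + 53.0) / 9 = 473.6000 / 9 = 52.6222
CL = X̄̄ = 52.6222

52.622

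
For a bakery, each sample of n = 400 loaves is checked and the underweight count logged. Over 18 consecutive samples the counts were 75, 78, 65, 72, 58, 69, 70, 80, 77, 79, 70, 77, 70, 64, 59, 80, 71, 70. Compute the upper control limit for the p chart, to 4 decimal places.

p̄ = Σdᵢ / (k·n) = 1284 / (18 × 400) = 0.17833
UCL = p̄ + 3·√(p̄(1−p̄)/n) = 0.17833 + 3 × √(0.17833×0.82167/400) = 0.17833 + 3 × 0.01914 = 0.23575

0.2358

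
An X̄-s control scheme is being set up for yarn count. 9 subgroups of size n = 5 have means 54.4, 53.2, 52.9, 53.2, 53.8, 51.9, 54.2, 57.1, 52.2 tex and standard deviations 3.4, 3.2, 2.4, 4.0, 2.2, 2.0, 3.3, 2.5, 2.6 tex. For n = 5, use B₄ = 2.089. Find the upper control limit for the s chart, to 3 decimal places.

s̄ = (3.4 + 3.2 + 2.4 + 4.0 + 2.2 + 2.0 + 3.3 + 2.5 + 2.6) / 9 = 2.8444
UCL_s = B₄·s̄ = 2.089 × 2.8444 = 5.9420

5.942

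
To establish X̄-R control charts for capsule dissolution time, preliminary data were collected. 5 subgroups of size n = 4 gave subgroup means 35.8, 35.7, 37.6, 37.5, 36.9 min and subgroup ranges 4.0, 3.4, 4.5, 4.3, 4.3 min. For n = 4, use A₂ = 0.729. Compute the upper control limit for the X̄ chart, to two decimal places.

X̄̄ = (35.8 + 35.7 + 37.6 + 37.5 + 36.9) / 5 = 183.5000 / 5 = 36.7000
R̄ = (4.0 + 3.4 + 4.5 + 4.3 + 4.3) / 5 = 20.5000 / 5 = 4.1000
UCL = X̄̄ + A₂·R̄ = 36.7000 + 0.729 × 4.1000 = 39.6889

39.69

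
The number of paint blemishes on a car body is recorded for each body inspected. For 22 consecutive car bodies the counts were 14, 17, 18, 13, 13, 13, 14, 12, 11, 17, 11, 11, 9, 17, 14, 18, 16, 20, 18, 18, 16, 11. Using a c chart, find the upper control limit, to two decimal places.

26.05

c̄ = (14 + 17 + 18 + 13 + 13 + 13 + 14 + 12 + 11 + 17 + 11 + 11 + 9 + 17 + 14 + 18 + 16 + 20 + 18 + 18 + 16 + 11) / 22 = 321 / 22 = 14.5909
UCL = c̄ + 3√c̄ = 14.5909 + 3 × √14.5909 = 14.5909 + 3 × 3.8198 = 26.0503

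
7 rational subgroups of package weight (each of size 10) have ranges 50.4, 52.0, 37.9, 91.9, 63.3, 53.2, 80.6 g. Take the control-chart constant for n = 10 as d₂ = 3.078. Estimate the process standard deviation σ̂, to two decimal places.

R̄ = (50.4 + 52.0 + 37.9 + 91.9 + 63.3 + 53.2 + 80.6) / 7 = 61.3286
σ̂ = R̄ / d₂ = 61.3286 / 3.078 = 19.9248

19.92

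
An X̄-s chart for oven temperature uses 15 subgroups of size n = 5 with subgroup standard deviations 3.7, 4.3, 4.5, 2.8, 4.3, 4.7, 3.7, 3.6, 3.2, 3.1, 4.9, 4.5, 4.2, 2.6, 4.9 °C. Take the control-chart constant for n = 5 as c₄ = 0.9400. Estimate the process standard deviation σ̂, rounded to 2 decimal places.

4.18

s̄ = (3.7 + 4.3 + 4.5 + 2.8 + 4.3 + 4.7 + 3.7 + 3.6 + 3.2 + 3.1 + 4.9 + 4.5 + 4.2 + 2.6 + 4.9) / 15 = 3.9333
σ̂ = s̄ / c₄ = 3.9333 / 0.9400 = 4.1844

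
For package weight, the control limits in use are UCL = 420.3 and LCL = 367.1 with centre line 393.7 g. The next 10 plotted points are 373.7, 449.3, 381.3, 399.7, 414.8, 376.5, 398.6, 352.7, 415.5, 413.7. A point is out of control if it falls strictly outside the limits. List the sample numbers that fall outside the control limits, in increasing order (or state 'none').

Compare each point to [367.1, 420.3]: sample 2 = 449.3 > UCL; sample 8 = 352.7 < LCL.

2, 8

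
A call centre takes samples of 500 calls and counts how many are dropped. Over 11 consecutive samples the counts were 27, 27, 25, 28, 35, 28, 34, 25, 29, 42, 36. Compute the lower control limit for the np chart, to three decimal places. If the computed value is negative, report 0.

14.480

p̄ = Σdᵢ / (k·n) = 336 / (11 × 500) = 0.06109
LCL = np̄ − 3·√(np̄(1−p̄)) = 30.5455 − 3 × 5.3553 = 14.4795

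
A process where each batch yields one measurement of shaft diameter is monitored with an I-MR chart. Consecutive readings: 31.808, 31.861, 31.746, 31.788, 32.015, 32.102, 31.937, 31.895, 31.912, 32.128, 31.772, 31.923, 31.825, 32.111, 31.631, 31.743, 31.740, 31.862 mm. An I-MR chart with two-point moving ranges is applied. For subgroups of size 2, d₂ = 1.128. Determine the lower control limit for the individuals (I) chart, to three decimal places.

X̄ = (31.808 + 31.861 + 31.746 + 31.788 + 32.015 + 32.102 + 31.937 + 31.895 + 31.912 + 32.128 + 31.772 + 31.923 + 31.825 + 32.111 + 31.631 + 31.743 + 31.740 + 31.862) / 18 = 31.8777
Moving ranges: 0.053, 0.115, 0.042, 0.227, 0.087, 0.165, 0.042, 0.017, 0.216, 0.356, 0.151, 0.098, 0.286, 0.480, 0.112, 0.003, 0.122; M̄R̄ = 2.5720 / 17 = 0.1513
LCL = X̄ − 3·M̄R̄/d₂ = 31.8777 − 3 × 0.1513 / 1.128 = 31.4753

31.475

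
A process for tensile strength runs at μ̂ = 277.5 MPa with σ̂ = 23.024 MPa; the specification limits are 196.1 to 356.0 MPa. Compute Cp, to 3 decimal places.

1.157

Cp = (USL − LSL) / (6σ̂) = (356.0 − 196.1) / (6 × 23.024) = 159.9000 / 138.1440 = 1.1575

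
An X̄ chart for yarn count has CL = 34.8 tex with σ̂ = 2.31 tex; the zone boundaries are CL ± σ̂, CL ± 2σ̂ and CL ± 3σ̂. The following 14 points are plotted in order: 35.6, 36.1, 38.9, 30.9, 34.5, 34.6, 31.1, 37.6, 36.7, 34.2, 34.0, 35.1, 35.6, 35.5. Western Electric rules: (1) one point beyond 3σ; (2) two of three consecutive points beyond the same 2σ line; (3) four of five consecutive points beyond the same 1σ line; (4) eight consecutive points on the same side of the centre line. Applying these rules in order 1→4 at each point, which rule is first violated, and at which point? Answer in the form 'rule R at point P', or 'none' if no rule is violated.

Zone of each point (C = within 1σ̂, B = 1σ̂–2σ̂, A = 2σ̂–3σ̂, * = beyond 3σ̂; sign = side of CL): 1:+C, 2:+C, 3:+B, 4:-B, 5:-C, 6:-C, 7:-B, 8:+B, 9:+C, 10:-C, 11:-C, 12:+C, 13:+C, 14:+C
No rule fires across all 14 points.

none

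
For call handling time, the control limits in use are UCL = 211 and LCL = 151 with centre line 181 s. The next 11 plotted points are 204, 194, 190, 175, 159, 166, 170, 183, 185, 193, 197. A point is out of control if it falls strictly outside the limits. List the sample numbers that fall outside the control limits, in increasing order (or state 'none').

All 11 points lie within [151, 211].

none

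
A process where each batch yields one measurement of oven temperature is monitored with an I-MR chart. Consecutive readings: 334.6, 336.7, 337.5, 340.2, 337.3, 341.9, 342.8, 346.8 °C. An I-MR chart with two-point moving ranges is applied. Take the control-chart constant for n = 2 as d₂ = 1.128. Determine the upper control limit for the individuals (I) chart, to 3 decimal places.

346.564

X̄ = (334.6 + 336.7 + 337.5 + 340.2 + 337.3 + 341.9 + 342.8 + 346.8) / 8 = 339.7250
Moving ranges: 2.1, 0.8, 2.7, 2.9, 4.6, 0.9, 4.0; M̄R̄ = 18.0000 / 7 = 2.5714
UCL = X̄ + 3·M̄R̄/d₂ = 339.7250 + 3 × 2.5714 / 1.128 = 346.5639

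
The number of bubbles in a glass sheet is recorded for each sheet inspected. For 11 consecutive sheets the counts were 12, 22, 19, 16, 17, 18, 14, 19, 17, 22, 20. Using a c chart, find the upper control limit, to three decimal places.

30.482

c̄ = (12 + 22 + 19 + 16 + 17 + 18 + 14 + 19 + 17 + 22 + 20) / 11 = 196 / 11 = 17.8182
UCL = c̄ + 3√c̄ = 17.8182 + 3 × √17.8182 = 17.8182 + 3 × 4.2212 = 30.4817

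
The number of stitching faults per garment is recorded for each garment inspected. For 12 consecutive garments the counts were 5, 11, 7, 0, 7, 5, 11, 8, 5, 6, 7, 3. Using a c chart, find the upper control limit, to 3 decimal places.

c̄ = (5 + 11 + 7 + 0 + 7 + 5 + 11 + 8 + 5 + 6 + 7 + 3) / 12 = 75 / 12 = 6.2500
UCL = c̄ + 3√c̄ = 6.2500 + 3 × √6.2500 = 6.2500 + 3 × 2.5000 = 13.7500

13.750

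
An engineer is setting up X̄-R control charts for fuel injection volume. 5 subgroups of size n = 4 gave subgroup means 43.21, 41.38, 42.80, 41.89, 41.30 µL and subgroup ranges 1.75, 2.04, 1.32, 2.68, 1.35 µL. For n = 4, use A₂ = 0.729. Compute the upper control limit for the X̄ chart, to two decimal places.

43.45

X̄̄ = (43.21 + 41.38 + 42.80 + 41.89 + 41.30) / 5 = 210.5800 / 5 = 42.1160
R̄ = (1.75 + 2.04 + 1.32 + 2.68 + 1.35) / 5 = 9.1400 / 5 = 1.8280
UCL = X̄̄ + A₂·R̄ = 42.1160 + 0.729 × 1.8280 = 43.4486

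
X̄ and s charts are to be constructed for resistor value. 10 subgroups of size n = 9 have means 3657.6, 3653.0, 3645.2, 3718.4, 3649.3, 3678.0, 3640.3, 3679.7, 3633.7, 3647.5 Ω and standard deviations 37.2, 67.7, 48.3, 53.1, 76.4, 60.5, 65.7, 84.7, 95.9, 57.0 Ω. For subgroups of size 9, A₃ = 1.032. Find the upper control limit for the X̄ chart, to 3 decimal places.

X̄̄ = (3657.6 + 3653.0 + 3645.2 + 3718.4 + 3649.3 + 3678.0 + 3640.3 + 3679.7 + 3633.7 + 3647.5) / 10 = 3660.2700
s̄ = (37.2 + 67.7 + 48.3 + 53.1 + 76.4 + 60.5 + 65.7 + 84.7 + 95.9 + 57.0) / 10 = 64.6500
UCL = X̄̄ + A₃·s̄ = 3660.2700 + 1.032 × 64.6500 = 3726.9888

3726.989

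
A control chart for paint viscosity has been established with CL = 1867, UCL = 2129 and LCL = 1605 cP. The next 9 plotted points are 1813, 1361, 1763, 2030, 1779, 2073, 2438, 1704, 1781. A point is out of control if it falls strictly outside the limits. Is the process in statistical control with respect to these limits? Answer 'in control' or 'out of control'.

out of control

Compare each point to [1605, 2129]: sample 2 = 1361 < LCL; sample 7 = 2438 > UCL.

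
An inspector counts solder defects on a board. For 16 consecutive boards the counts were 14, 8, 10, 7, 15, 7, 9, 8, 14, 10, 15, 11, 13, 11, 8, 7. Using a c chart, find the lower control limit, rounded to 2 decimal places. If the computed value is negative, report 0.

c̄ = (14 + 8 + 10 + 7 + 15 + 7 + 9 + 8 + 14 + 10 + 15 + 11 + 13 + 11 + 8 + 7) / 16 = 167 / 16 = 10.4375
LCL = c̄ − 3√c̄ = 10.4375 − 3 × 3.2307 = 0.7454

0.75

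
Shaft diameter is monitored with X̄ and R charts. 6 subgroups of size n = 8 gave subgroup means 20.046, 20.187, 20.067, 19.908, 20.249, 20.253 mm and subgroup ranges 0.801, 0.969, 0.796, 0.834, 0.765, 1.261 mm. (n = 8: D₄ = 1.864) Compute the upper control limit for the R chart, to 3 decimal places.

R̄ = (0.801 + 0.969 + 0.796 + 0.834 + 0.765 + 1.261) / 6 = 5.4260 / 6 = 0.9043
UCL_R = D₄·R̄ = 1.864 × 0.9043 = 1.6857

1.686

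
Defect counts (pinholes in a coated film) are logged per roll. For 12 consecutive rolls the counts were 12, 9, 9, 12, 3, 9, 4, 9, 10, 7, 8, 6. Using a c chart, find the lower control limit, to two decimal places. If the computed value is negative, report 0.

0.00

c̄ = (12 + 9 + 9 + 12 + 3 + 9 + 4 + 9 + 10 + 7 + 8 + 6) / 12 = 98 / 12 = 8.1667
LCL = c̄ − 3√c̄ = 8.1667 − 3 × 2.8577 = -0.4065 → 0 (cannot be negative)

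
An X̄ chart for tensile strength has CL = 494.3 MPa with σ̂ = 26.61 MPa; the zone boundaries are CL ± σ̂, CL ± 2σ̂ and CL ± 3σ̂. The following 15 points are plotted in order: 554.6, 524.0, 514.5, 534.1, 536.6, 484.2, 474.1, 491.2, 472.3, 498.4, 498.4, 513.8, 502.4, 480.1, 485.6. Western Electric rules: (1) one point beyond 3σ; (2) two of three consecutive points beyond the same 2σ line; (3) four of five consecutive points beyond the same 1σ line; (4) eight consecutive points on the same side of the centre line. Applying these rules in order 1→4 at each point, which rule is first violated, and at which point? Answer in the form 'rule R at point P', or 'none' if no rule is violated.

Zone of each point (C = within 1σ̂, B = 1σ̂–2σ̂, A = 2σ̂–3σ̂, * = beyond 3σ̂; sign = side of CL): 1:+A, 2:+B, 3:+C, 4:+B, 5:+B, 6:-C, 7:-C, 8:-C, 9:-C, 10:+C, 11:+C, 12:+C, 13:+C, 14:-C, 15:-C
Rule 3 (four of five consecutive points beyond the same 1σ limit) is satisfied at point 5.

rule 3 at point 5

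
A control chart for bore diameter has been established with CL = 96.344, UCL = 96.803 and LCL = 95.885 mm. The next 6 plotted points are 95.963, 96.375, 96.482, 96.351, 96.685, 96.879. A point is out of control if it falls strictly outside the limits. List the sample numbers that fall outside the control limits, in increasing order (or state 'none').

6

Compare each point to [95.885, 96.803]: sample 6 = 96.879 > UCL.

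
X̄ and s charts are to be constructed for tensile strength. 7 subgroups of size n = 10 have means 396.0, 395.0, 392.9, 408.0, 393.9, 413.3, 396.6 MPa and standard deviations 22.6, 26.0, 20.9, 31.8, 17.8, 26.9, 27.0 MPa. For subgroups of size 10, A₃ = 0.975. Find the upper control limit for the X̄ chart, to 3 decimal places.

423.482

X̄̄ = (396.0 + 395.0 + 392.9 + 408.0 + 393.9 + 413.3 + 396.6) / 7 = 399.3857
s̄ = (22.6 + 26.0 + 20.9 + 31.8 + 17.8 + 26.9 + 27.0) / 7 = 24.7143
UCL = X̄̄ + A₃·s̄ = 399.3857 + 0.975 × 24.7143 = 423.4821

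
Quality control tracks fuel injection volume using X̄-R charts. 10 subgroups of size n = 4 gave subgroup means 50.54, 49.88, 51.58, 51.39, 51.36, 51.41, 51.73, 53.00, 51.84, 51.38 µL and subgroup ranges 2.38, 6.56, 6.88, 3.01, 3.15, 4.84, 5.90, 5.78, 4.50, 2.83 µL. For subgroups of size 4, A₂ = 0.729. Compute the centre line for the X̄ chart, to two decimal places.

X̄̄ = (50.54 + 49.88 + 51.58 + 51.39 + 51.36 + 51.41 + 51.73 + 53.00 + 51.84 + 51.38) / 10 = 514.1100 / 10 = 51.4110
CL = X̄̄ = 51.4110

51.41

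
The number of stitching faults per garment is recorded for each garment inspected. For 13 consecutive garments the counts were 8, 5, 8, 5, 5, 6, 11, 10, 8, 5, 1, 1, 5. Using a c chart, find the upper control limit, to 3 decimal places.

c̄ = (8 + 5 + 8 + 5 + 5 + 6 + 11 + 10 + 8 + 5 + 1 + 1 + 5) / 13 = 78 / 13 = 6.0000
UCL = c̄ + 3√c̄ = 6.0000 + 3 × √6.0000 = 6.0000 + 3 × 2.4495 = 13.3485

13.348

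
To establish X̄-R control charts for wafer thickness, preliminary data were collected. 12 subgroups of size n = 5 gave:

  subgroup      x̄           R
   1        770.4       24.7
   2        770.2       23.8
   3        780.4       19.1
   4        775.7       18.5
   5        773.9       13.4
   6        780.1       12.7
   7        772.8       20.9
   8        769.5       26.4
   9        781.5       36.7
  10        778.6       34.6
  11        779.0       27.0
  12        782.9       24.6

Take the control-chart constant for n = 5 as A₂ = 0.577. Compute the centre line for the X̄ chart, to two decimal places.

X̄̄ = (770.4 + 770.2 + 780.4 + 775.7 + 773.9 + 780.1 + 772.8 + 769.5 + 781.5 + 778.6 + 779.0 + 782.9) / 12 = 9315.0000 / 12 = 776.2500
CL = X̄̄ = 776.2500

776.25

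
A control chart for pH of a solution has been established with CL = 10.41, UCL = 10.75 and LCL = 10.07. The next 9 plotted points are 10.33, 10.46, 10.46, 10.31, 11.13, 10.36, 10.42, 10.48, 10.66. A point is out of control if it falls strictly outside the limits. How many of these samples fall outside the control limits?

1

Compare each point to [10.07, 10.75]: sample 5 = 11.13 > UCL.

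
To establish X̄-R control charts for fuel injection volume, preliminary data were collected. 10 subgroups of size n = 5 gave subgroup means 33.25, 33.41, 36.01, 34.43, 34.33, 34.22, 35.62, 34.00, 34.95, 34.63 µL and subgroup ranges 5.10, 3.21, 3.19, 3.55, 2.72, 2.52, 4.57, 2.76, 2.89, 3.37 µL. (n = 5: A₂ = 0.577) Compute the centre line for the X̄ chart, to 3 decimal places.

X̄̄ = (33.25 + 33.41 + 36.01 + 34.43 + 34.33 + 34.22 + 35.62 + 34.00 + 34.95 + 34.63) / 10 = 344.8500 / 10 = 34.4850
CL = X̄̄ = 34.4850

34.485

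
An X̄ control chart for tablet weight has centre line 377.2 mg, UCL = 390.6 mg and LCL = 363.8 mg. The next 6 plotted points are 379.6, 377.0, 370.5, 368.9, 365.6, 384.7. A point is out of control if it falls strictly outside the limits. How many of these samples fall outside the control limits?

0

All 6 points lie within [363.8, 390.6].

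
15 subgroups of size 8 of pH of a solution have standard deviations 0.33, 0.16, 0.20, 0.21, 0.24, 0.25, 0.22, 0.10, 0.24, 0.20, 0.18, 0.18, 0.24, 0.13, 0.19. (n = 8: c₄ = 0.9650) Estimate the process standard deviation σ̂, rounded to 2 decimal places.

0.21

s̄ = (0.33 + 0.16 + 0.20 + 0.21 + 0.24 + 0.25 + 0.22 + 0.10 + 0.24 + 0.20 + 0.18 + 0.18 + 0.24 + 0.13 + 0.19) / 15 = 0.2047
σ̂ = s̄ / c₄ = 0.2047 / 0.9650 = 0.2121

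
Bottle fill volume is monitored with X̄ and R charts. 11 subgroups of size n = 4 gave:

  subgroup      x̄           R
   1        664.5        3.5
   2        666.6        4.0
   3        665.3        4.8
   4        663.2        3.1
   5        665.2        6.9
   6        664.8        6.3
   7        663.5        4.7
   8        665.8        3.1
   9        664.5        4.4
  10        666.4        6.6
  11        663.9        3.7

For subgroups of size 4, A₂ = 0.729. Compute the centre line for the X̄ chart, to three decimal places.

X̄̄ = (664.5 + 666.6 + 665.3 + 663.2 + 665.2 + 664.8 + 663.5 + 665.8 + 664.5 + 666.4 + 663.9) / 11 = 7313.7000 / 11 = 664.8818
CL = X̄̄ = 664.8818

664.882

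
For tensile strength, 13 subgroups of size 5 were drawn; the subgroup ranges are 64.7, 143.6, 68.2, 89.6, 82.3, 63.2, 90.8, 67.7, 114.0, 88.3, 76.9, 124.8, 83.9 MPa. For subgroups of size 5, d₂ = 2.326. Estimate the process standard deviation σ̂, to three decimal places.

38.296

R̄ = (64.7 + 143.6 + 68.2 + 89.6 + 82.3 + 63.2 + 90.8 + 67.7 + 114.0 + 88.3 + 76.9 + 124.8 + 83.9) / 13 = 89.0769
σ̂ = R̄ / d₂ = 89.0769 / 2.326 = 38.2962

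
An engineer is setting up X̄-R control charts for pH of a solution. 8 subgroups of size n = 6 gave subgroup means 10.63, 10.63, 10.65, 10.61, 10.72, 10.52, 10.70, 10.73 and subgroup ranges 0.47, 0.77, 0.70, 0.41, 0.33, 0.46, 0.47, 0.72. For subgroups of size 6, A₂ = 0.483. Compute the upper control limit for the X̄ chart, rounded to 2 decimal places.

X̄̄ = (10.63 + 10.63 + 10.65 + 10.61 + 10.72 + 10.52 + 10.70 + 10.73) / 8 = 85.1900 / 8 = 10.6487
R̄ = (0.47 + 0.77 + 0.70 + 0.41 + 0.33 + 0.46 + 0.47 + 0.72) / 8 = 4.3300 / 8 = 0.5413
UCL = X̄̄ + A₂·R̄ = 10.6487 + 0.483 × 0.5413 = 10.9102

10.91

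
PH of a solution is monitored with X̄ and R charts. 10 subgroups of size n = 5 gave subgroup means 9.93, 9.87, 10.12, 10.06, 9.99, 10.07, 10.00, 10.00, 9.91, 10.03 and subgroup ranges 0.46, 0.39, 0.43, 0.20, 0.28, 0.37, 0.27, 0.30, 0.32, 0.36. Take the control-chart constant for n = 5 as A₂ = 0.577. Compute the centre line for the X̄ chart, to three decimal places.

9.998

X̄̄ = (9.93 + 9.87 + 10.12 + 10.06 + 9.99 + 10.07 + 10.00 + 10.00 + 9.91 + 10.03) / 10 = 99.9800 / 10 = 9.9980
CL = X̄̄ = 9.9980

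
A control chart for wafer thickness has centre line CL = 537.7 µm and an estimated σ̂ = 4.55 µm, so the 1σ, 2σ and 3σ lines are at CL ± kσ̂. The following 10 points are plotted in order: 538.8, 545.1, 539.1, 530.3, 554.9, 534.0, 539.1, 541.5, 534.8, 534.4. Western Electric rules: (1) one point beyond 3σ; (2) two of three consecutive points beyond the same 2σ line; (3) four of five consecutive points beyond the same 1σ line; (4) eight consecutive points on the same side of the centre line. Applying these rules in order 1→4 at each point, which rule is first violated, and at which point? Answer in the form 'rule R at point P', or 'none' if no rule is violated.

rule 1 at point 5

Zone of each point (C = within 1σ̂, B = 1σ̂–2σ̂, A = 2σ̂–3σ̂, * = beyond 3σ̂; sign = side of CL): 1:+C, 2:+B, 3:+C, 4:-B, 5:+*, 6:-C, 7:+C, 8:+C, 9:-C, 10:-C
Rule 1 (one point beyond the 3σ limits) is satisfied at point 5.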